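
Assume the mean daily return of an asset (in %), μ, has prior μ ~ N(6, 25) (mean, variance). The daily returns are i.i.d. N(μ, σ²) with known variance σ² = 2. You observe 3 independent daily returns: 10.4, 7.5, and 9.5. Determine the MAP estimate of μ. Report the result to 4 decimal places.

n = 3; x̄ = (10.4 + 7.5 + 9.5)/3 = 27.4/3 = 137/15 ≈ 9.1333.
For a Normal prior and Normal likelihood with known variance, the posterior is Normal; its mode equals its mean, the precision-weighted average.
Prior precision 1/σ₀² = 1/25 = 0.04; data precision n/σ² = 3/2 = 1.5.
μ̂ = (0.04·6 + 1.5·(137/15)) / (0.04 + 1.5) = 13.94/1.54 = 697/77 ≈ 9.0519.

μ̂_MAP = 9.0519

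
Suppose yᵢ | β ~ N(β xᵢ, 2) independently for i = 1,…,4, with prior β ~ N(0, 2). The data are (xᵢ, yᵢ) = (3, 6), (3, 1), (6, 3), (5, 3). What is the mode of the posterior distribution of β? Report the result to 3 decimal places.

log p(β | y) = −Σ(yᵢ − βxᵢ)²/(2·2) − β²/(2·2) + const.
Setting the derivative to zero: Σxᵢ(yᵢ − βxᵢ)/2 − β/2 = 0, so β = Σxᵢyᵢ / (Σxᵢ² + σ²/τ²).
Σxᵢyᵢ = 3·6 + 3·1 + 6·3 + 5·3 = 54; Σxᵢ² = 79; σ²/τ² = 1.
β̂_MAP = 54 / (79 + 1) = 54/80 ≈ 0.675.

β̂_MAP = 0.675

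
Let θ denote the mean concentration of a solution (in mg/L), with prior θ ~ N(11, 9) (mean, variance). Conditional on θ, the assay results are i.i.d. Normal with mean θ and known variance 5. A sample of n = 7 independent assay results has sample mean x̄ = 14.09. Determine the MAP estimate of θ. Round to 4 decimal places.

n = 7, x̄ = 14.09.
For a Normal prior and Normal likelihood with known variance, the posterior is Normal; its mode equals its mean, the precision-weighted average.
Prior precision 1/σ₀² = 1/9; data precision n/σ² = 7/5 = 1.4.
θ̂ = ((1/9)·11 + 1.4·14.09) / (1/9 + 1.4) = (94267/4500)/(68/45) = 94267/6800 ≈ 13.8628.

θ̂_MAP = 13.8628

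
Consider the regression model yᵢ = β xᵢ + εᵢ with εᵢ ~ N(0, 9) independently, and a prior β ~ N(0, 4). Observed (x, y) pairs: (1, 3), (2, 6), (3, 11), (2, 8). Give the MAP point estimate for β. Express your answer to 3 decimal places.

β̂_MAP = 3.160

log p(β | y) = −Σ(yᵢ − βxᵢ)²/(2·9) − β²/(2·4) + const.
Setting the derivative to zero: Σxᵢ(yᵢ − βxᵢ)/9 − β/4 = 0, so β = Σxᵢyᵢ / (Σxᵢ² + σ²/τ²).
Σxᵢyᵢ = 1·3 + 2·6 + 3·11 + 2·8 = 64; Σxᵢ² = 18; σ²/τ² = 2.25.
β̂_MAP = 64 / (18 + 2.25) = 64/20.25 ≈ 3.160.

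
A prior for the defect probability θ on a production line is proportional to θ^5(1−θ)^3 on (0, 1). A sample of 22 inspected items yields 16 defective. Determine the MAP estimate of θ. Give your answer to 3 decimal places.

θ̂_MAP = 0.700

The prior density ∝ θ^5(1−θ)^3 is the kernel of Beta(6, 4).
Data: 16 successes in 22 trials. The binomial likelihood contributes θ^16(1−θ)^6, so the posterior is Beta(6+16, 4+6) = Beta(22, 10).
For Beta(a, b) with a, b > 1 the mode is (a−1)/(a+b−2) = 21/30 ≈ 0.700.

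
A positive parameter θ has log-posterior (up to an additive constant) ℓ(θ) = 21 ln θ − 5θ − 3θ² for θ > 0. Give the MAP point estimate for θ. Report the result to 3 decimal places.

θ̂_MAP = 1.500

ℓ'(θ) = 21/θ − 5 − 6θ. Setting this to zero and multiplying by θ: 6θ² + 5θ − 21 = 0.
θ = (−5 + √(5² + 4·6·21)) / (2·6) = (−5 + √529) / 12 = (−5 + 23)/12 = 3/2.
ℓ''(θ) = −21/θ² − 6 < 0, confirming a maximum.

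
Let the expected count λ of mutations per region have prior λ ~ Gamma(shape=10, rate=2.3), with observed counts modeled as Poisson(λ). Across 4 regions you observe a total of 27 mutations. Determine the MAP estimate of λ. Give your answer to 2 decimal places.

λ̂_MAP = 5.71

Σxᵢ = 27, n = 4.
Posterior ∝ λ^9e^(−2.3λ) · λ^27e^(−4λ) = λ^36e^(−6.3λ), i.e. Gamma(shape=37, rate=6.3).
The mode of a Gamma(a, b) with a ≥ 1 (shape–rate) is (a−1)/b = 36/6.3 ≈ 5.71.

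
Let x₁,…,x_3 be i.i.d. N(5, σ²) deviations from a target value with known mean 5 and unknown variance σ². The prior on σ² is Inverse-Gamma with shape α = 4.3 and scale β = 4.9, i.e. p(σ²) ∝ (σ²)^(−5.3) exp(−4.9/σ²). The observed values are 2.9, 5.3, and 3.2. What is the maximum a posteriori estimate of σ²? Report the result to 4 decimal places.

σ̂²_MAP = 1.2897

Sum of squared deviations about the known mean: SS = (2.9−5)² + (5.3−5)² + (3.2−5)² = 7.74.
The Normal likelihood contributes (σ²)^(−n/2) exp(−SS/(2σ²)), so the posterior is Inverse-Gamma(α + n/2, β + SS/2) = Inverse-Gamma(5.8, 8.77).
The mode of Inverse-Gamma(a, b) is b/(a+1) = 8.77/6.8 ≈ 1.2897.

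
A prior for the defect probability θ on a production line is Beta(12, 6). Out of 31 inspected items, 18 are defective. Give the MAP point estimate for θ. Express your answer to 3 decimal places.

θ̂_MAP = 0.617

Prior: Beta(12, 6).
Data: 18 successes in 31 trials. The binomial likelihood contributes θ^18(1−θ)^13, so the posterior is Beta(12+18, 6+13) = Beta(30, 19).
For Beta(a, b) with a, b > 1 the mode is (a−1)/(a+b−2) = 29/47 ≈ 0.617.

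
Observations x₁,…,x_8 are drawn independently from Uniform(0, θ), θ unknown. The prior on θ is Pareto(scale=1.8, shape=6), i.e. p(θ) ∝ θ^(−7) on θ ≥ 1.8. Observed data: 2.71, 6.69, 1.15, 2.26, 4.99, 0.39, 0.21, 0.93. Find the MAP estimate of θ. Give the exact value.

θ̂_MAP = 6.69

The Uniform(0, θ) likelihood is θ^(−n) for θ ≥ max(xᵢ), zero otherwise. Here max(xᵢ) = 6.69.
Posterior ∝ θ^(−7) · θ^(−8) = θ^(−15) on θ ≥ max(1.8, 6.69) = 6.69.
This density is strictly decreasing in θ, so the posterior mode lies at the lower boundary of the support.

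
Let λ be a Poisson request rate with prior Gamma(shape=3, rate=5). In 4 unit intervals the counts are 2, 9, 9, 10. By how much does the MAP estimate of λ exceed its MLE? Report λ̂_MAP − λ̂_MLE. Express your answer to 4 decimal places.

MAP − MLE = -3.9444

Σxᵢ = 30. Posterior is Gamma(33, 9); MAP = (33−1)/9 = 32/9 ≈ 3.55556.
MLE = x̄ = 30/4 ≈ 7.50000.
Difference = 32/9 − 30/4 = -71/18 ≈ -3.9444.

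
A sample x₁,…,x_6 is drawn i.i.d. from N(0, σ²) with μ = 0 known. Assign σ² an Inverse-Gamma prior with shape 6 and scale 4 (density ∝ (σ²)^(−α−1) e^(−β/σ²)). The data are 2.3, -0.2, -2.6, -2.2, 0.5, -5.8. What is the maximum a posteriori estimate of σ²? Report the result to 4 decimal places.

σ̂²_MAP = 2.9410

Sum of squared deviations about the known mean: SS = (2.3−0)² + (-0.2−0)² + (-2.6−0)² + (-2.2−0)² + (0.5−0)² + (-5.8−0)² = 50.82.
The Normal likelihood contributes (σ²)^(−n/2) exp(−SS/(2σ²)), so the posterior is Inverse-Gamma(α + n/2, β + SS/2) = Inverse-Gamma(9, 29.41).
The mode of Inverse-Gamma(a, b) is b/(a+1) = 29.41/10 ≈ 2.9410.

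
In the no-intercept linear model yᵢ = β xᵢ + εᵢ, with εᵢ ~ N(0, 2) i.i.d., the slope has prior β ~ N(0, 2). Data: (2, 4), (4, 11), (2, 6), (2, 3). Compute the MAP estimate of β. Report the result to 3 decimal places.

β̂_MAP = 2.414

log p(β | y) = −Σ(yᵢ − βxᵢ)²/(2·2) − β²/(2·2) + const.
Setting the derivative to zero: Σxᵢ(yᵢ − βxᵢ)/2 − β/2 = 0, so β = Σxᵢyᵢ / (Σxᵢ² + σ²/τ²).
Σxᵢyᵢ = 2·4 + 4·11 + 2·6 + 2·3 = 70; Σxᵢ² = 28; σ²/τ² = 1.
β̂_MAP = 70 / (28 + 1) = 70/29 ≈ 2.414.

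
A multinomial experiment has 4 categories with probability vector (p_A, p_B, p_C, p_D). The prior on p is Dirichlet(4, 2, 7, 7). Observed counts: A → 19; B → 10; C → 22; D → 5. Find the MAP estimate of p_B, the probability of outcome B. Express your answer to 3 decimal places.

The posterior is Dirichlet(αᵢ + nᵢ) = Dirichlet(23, 12, 29, 12).
For a Dirichlet(a₁,…,a_K) with all aᵢ > 1, the mode has j-th component (aⱼ − 1)/(Σaᵢ − K).
Here Σaᵢ = 76 and K = 4, so p_B = (12 − 1)/(76 − 4) = 11/72 ≈ 0.153.

MAP estimate of p_B = 0.153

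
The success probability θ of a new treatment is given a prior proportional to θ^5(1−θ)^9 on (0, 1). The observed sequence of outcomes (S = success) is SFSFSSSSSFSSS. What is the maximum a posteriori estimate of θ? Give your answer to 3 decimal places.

The prior density ∝ θ^5(1−θ)^9 is the kernel of Beta(6, 10).
Data: 10 successes in 13 trials (from the sequence). The binomial likelihood contributes θ^10(1−θ)^3, so the posterior is Beta(6+10, 10+3) = Beta(16, 13).
For Beta(a, b) with a, b > 1 the mode is (a−1)/(a+b−2) = 15/27 ≈ 0.556.

θ̂_MAP = 0.556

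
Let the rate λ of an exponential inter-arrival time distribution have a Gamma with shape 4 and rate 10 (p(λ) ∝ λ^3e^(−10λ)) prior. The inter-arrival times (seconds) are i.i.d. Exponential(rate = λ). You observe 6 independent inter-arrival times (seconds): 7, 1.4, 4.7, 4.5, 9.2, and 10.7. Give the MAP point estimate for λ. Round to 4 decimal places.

The Exponential(rate=λ) likelihood is ∝ λ^n e^(−λΣtᵢ). Here n = 6 and Σtᵢ = 7 + 1.4 + 4.7 + 4.5 + 9.2 + 10.7 = 37.5.
Posterior ∝ λ^3e^(−10λ) · λ^6e^(−37.5λ) = λ^9e^(−47.5λ), i.e. Gamma(10, 47.5).
Mode = (a−1)/b = 9/47.5 ≈ 0.1895.

λ̂_MAP = 0.1895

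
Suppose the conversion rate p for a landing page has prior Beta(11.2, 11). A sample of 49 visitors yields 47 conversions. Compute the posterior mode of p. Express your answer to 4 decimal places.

Prior: Beta(11.2, 11).
Data: 47 successes in 49 trials. The binomial likelihood contributes p^47(1−p)^2, so the posterior is Beta(11.2+47, 11+2) = Beta(58.2, 13).
For Beta(a, b) with a, b > 1 the mode is (a−1)/(a+b−2) = 57.2/69.2 ≈ 0.8266.

p̂_MAP = 0.8266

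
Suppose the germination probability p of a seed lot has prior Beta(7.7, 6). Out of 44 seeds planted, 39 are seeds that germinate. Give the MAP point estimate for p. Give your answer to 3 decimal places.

Prior: Beta(7.7, 6).
Data: 39 successes in 44 trials. The binomial likelihood contributes p^39(1−p)^5, so the posterior is Beta(7.7+39, 6+5) = Beta(46.7, 11).
For Beta(a, b) with a, b > 1 the mode is (a−1)/(a+b−2) = 45.7/55.7 ≈ 0.820.

p̂_MAP = 0.820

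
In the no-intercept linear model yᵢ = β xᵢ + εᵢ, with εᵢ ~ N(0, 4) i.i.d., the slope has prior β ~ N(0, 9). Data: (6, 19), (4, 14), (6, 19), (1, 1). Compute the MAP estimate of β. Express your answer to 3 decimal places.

β̂_MAP = 3.186

log p(β | y) = −Σ(yᵢ − βxᵢ)²/(2·4) − β²/(2·9) + const.
Setting the derivative to zero: Σxᵢ(yᵢ − βxᵢ)/4 − β/9 = 0, so β = Σxᵢyᵢ / (Σxᵢ² + σ²/τ²).
Σxᵢyᵢ = 6·19 + 4·14 + 6·19 + 1·1 = 285; Σxᵢ² = 89; σ²/τ² = 4/9.
β̂_MAP = 285 / (89 + 4/9) = 285/(805/9) = 513/161 ≈ 3.186.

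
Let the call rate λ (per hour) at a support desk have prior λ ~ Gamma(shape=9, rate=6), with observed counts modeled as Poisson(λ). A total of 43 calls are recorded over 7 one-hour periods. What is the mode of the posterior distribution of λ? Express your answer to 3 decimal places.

Σxᵢ = 43, n = 7.
Posterior ∝ λ^8e^(−6λ) · λ^43e^(−7λ) = λ^51e^(−13λ), i.e. Gamma(shape=52, rate=13).
The mode of a Gamma(a, b) with a ≥ 1 (shape–rate) is (a−1)/b = 51/13 ≈ 3.923.

λ̂_MAP = 3.923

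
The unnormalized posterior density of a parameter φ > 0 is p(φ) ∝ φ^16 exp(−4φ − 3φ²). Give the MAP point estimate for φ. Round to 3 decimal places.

ℓ'(φ) = 16/φ − 4 − 6φ. Setting this to zero and multiplying by φ: 6φ² + 4φ − 16 = 0.
φ = (−4 + √(4² + 4·6·16)) / (2·6) = (−4 + √400) / 12 = (−4 + 20)/12 = 4/3.
ℓ''(φ) = −16/φ² − 6 < 0, confirming a maximum.

φ̂_MAP = 1.333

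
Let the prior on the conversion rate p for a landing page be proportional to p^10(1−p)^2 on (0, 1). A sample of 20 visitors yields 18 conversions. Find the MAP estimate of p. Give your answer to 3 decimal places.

p̂_MAP = 0.875

The prior density ∝ p^10(1−p)^2 is the kernel of Beta(11, 3).
Data: 18 successes in 20 trials. The binomial likelihood contributes p^18(1−p)^2, so the posterior is Beta(11+18, 3+2) = Beta(29, 5).
For Beta(a, b) with a, b > 1 the mode is (a−1)/(a+b−2) = 28/32 ≈ 0.875.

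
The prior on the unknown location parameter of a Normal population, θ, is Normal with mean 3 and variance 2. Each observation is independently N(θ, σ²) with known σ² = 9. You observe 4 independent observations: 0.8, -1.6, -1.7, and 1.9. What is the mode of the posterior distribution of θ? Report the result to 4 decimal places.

n = 4; x̄ = (0.8 + (-1.6) + (-1.7) + 1.9)/4 = -0.6/4 = -0.15.
For a Normal prior and Normal likelihood with known variance, the posterior is Normal; its mode equals its mean, the precision-weighted average.
Prior precision 1/σ₀² = 1/2 = 0.5; data precision n/σ² = 4/9.
θ̂ = (0.5·3 + (4/9)·(-0.15)) / (0.5 + 4/9) = (43/30)/(17/18) = 129/85 ≈ 1.5176.

θ̂_MAP = 1.5176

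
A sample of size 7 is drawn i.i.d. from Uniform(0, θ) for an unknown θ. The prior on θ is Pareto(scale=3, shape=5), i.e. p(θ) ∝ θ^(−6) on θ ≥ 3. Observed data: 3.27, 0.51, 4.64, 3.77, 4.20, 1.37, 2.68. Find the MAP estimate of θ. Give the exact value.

The Uniform(0, θ) likelihood is θ^(−n) for θ ≥ max(xᵢ), zero otherwise. Here max(xᵢ) = 4.64.
Posterior ∝ θ^(−6) · θ^(−7) = θ^(−13) on θ ≥ max(3, 4.64) = 4.64.
This density is strictly decreasing in θ, so the posterior mode lies at the lower boundary of the support.

θ̂_MAP = 4.64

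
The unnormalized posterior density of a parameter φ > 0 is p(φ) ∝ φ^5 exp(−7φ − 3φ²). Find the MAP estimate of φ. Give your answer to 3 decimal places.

ℓ'(φ) = 5/φ − 7 − 6φ. Setting this to zero and multiplying by φ: 6φ² + 7φ − 5 = 0.
φ = (−7 + √(7² + 4·6·5)) / (2·6) = (−7 + √169) / 12 = (−7 + 13)/12 = 1/2.
ℓ''(φ) = −5/φ² − 6 < 0, confirming a maximum.

φ̂_MAP = 0.500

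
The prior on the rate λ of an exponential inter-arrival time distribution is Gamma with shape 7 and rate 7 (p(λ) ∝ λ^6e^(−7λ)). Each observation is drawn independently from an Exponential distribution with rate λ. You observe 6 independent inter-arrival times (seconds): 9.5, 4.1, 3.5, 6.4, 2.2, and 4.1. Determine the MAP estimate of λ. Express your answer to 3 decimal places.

λ̂_MAP = 0.326

The Exponential(rate=λ) likelihood is ∝ λ^n e^(−λΣtᵢ). Here n = 6 and Σtᵢ = 9.5 + 4.1 + 3.5 + 6.4 + 2.2 + 4.1 = 29.8.
Posterior ∝ λ^6e^(−7λ) · λ^6e^(−29.8λ) = λ^12e^(−36.8λ), i.e. Gamma(13, 36.8).
Mode = (a−1)/b = 12/36.8 ≈ 0.326.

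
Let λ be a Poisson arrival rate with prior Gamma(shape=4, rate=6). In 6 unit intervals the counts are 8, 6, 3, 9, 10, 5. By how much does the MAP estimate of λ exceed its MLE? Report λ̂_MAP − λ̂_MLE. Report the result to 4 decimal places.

MAP − MLE = -3.1667

Σxᵢ = 41. Posterior is Gamma(45, 12); MAP = (45−1)/12 = 44/12 ≈ 3.66667.
MLE = x̄ = 41/6 ≈ 6.83333.
Difference = 44/12 − 41/6 = -19/6 ≈ -3.1667.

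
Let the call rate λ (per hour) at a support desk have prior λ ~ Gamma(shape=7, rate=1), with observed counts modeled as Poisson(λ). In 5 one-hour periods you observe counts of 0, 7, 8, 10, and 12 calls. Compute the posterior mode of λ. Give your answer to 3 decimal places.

λ̂_MAP = 7.167

Σxᵢ = 0+7+8+10+12 = 37, with n = 5.
Posterior ∝ λ^6e^(−1λ) · λ^37e^(−5λ) = λ^43e^(−6λ), i.e. Gamma(shape=44, rate=6).
The mode of a Gamma(a, b) with a ≥ 1 (shape–rate) is (a−1)/b = 43/6 ≈ 7.167.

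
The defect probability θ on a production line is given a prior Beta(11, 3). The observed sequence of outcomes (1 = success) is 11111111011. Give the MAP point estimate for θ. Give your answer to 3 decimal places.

θ̂_MAP = 0.870

Prior: Beta(11, 3).
Data: 10 successes in 11 trials (from the sequence). The binomial likelihood contributes θ^10(1−θ)^1, so the posterior is Beta(11+10, 3+1) = Beta(21, 4).
For Beta(a, b) with a, b > 1 the mode is (a−1)/(a+b−2) = 20/23 ≈ 0.870.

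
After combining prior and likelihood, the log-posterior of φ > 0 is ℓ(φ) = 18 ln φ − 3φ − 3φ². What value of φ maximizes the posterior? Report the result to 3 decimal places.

φ̂_MAP = 1.500

ℓ'(φ) = 18/φ − 3 − 6φ. Setting this to zero and multiplying by φ: 6φ² + 3φ − 18 = 0.
φ = (−3 + √(3² + 4·6·18)) / (2·6) = (−3 + √441) / 12 = (−3 + 21)/12 = 3/2.
ℓ''(φ) = −18/φ² − 6 < 0, confirming a maximum.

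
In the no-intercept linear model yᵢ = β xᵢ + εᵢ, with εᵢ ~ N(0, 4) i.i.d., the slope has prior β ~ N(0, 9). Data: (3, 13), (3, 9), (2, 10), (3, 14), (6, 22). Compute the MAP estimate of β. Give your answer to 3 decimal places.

log p(β | y) = −Σ(yᵢ − βxᵢ)²/(2·4) − β²/(2·9) + const.
Setting the derivative to zero: Σxᵢ(yᵢ − βxᵢ)/4 − β/9 = 0, so β = Σxᵢyᵢ / (Σxᵢ² + σ²/τ²).
Σxᵢyᵢ = 3·13 + 3·9 + 2·10 + 3·14 + 6·22 = 260; Σxᵢ² = 67; σ²/τ² = 4/9.
β̂_MAP = 260 / (67 + 4/9) = 260/(607/9) = 2340/607 ≈ 3.855.

β̂_MAP = 3.855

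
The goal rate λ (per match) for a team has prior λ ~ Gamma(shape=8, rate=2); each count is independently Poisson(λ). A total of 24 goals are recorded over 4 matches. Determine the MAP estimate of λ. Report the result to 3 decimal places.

Σxᵢ = 24, n = 4.
Posterior ∝ λ^7e^(−2λ) · λ^24e^(−4λ) = λ^31e^(−6λ), i.e. Gamma(shape=32, rate=6).
The mode of a Gamma(a, b) with a ≥ 1 (shape–rate) is (a−1)/b = 31/6 ≈ 5.167.

λ̂_MAP = 5.167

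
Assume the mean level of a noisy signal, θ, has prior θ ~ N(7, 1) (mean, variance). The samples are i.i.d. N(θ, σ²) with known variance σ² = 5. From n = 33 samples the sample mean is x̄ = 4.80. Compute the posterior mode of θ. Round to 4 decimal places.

θ̂_MAP = 5.0895

n = 33, x̄ = 4.80.
For a Normal prior and Normal likelihood with known variance, the posterior is Normal; its mode equals its mean, the precision-weighted average.
Prior precision 1/σ₀² = 1/1 = 1; data precision n/σ² = 33/5 = 6.6.
θ̂ = (1·7 + 6.6·4.8) / (1 + 6.6) = 38.68/7.6 = 967/190 ≈ 5.0895.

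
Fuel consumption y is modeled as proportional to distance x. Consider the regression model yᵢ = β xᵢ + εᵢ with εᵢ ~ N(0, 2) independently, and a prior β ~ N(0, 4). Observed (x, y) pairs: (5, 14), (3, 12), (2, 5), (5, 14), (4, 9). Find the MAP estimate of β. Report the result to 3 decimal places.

log p(β | y) = −Σ(yᵢ − βxᵢ)²/(2·2) − β²/(2·4) + const.
Setting the derivative to zero: Σxᵢ(yᵢ − βxᵢ)/2 − β/4 = 0, so β = Σxᵢyᵢ / (Σxᵢ² + σ²/τ²).
Σxᵢyᵢ = 5·14 + 3·12 + 2·5 + 5·14 + 4·9 = 222; Σxᵢ² = 79; σ²/τ² = 0.5.
β̂_MAP = 222 / (79 + 0.5) = 222/79.5 ≈ 2.792.

β̂_MAP = 2.792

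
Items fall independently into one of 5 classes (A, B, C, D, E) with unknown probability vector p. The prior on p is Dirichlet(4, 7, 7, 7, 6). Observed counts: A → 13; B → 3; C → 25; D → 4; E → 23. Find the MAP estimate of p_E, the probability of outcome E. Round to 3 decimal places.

The posterior is Dirichlet(αᵢ + nᵢ) = Dirichlet(17, 10, 32, 11, 29).
For a Dirichlet(a₁,…,a_K) with all aᵢ > 1, the mode has j-th component (aⱼ − 1)/(Σaᵢ − K).
Here Σaᵢ = 99 and K = 5, so p_E = (29 − 1)/(99 − 5) = 28/94 ≈ 0.298.

MAP estimate of p_E = 0.298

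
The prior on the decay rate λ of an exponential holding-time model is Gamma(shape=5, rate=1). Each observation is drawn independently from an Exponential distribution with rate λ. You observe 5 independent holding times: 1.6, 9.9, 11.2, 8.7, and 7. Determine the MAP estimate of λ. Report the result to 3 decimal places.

λ̂_MAP = 0.228

The Exponential(rate=λ) likelihood is ∝ λ^n e^(−λΣtᵢ). Here n = 5 and Σtᵢ = 1.6 + 9.9 + 11.2 + 8.7 + 7 = 38.4.
Posterior ∝ λ^4e^(−1λ) · λ^5e^(−38.4λ) = λ^9e^(−39.4λ), i.e. Gamma(10, 39.4).
Mode = (a−1)/b = 9/39.4 ≈ 0.228.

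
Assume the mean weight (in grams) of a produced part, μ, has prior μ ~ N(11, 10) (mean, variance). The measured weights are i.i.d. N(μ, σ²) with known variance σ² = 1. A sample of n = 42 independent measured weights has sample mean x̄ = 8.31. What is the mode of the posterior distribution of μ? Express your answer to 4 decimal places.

μ̂_MAP = 8.3164

n = 42, x̄ = 8.31.
For a Normal prior and Normal likelihood with known variance, the posterior is Normal; its mode equals its mean, the precision-weighted average.
Prior precision 1/σ₀² = 1/10 = 0.1; data precision n/σ² = 42/1 = 42.
μ̂ = (0.1·11 + 42·8.31) / (0.1 + 42) = 350.12/42.1 = 17506/2105 ≈ 8.3164.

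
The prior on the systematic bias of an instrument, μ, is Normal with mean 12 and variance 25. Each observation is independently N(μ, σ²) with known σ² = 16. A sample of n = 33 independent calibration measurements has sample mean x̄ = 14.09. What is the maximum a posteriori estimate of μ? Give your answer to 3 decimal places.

μ̂_MAP = 14.050

n = 33, x̄ = 14.09.
For a Normal prior and Normal likelihood with known variance, the posterior is Normal; its mode equals its mean, the precision-weighted average.
Prior precision 1/σ₀² = 1/25 = 0.04; data precision n/σ² = 33/16 = 2.0625.
μ̂ = (0.04·12 + 2.0625·14.09) / (0.04 + 2.0625) = 29.540625/2.1025 = 47265/3364 ≈ 14.050.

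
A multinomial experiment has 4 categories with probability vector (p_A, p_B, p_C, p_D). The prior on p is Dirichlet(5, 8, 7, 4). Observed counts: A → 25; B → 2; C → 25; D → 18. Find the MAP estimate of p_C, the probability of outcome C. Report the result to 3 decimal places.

MAP estimate of p_C = 0.344

The posterior is Dirichlet(αᵢ + nᵢ) = Dirichlet(30, 10, 32, 22).
For a Dirichlet(a₁,…,a_K) with all aᵢ > 1, the mode has j-th component (aⱼ − 1)/(Σaᵢ − K).
Here Σaᵢ = 94 and K = 4, so p_C = (32 − 1)/(94 − 4) = 31/90 ≈ 0.344.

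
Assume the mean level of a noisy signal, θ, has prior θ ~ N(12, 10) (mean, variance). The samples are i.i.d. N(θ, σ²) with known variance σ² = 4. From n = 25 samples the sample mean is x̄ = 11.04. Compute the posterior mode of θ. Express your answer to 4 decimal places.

θ̂_MAP = 11.0551

n = 25, x̄ = 11.04.
For a Normal prior and Normal likelihood with known variance, the posterior is Normal; its mode equals its mean, the precision-weighted average.
Prior precision 1/σ₀² = 1/10 = 0.1; data precision n/σ² = 25/4 = 6.25.
θ̂ = (0.1·12 + 6.25·11.04) / (0.1 + 6.25) = 70.2/6.35 = 1404/127 ≈ 11.0551.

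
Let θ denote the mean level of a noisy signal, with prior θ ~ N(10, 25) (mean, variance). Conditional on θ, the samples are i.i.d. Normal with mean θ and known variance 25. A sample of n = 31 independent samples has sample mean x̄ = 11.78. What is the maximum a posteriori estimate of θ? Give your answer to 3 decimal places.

n = 31, x̄ = 11.78.
For a Normal prior and Normal likelihood with known variance, the posterior is Normal; its mode equals its mean, the precision-weighted average.
Prior precision 1/σ₀² = 1/25 = 0.04; data precision n/σ² = 31/25 = 1.24.
θ̂ = (0.04·10 + 1.24·11.78) / (0.04 + 1.24) = 15.0072/1.28 = 11.724375 ≈ 11.724.

θ̂_MAP = 11.724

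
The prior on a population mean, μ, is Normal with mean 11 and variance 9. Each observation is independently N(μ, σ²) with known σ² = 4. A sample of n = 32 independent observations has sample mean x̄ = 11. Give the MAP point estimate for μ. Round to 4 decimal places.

n = 32, x̄ = 11.
For a Normal prior and Normal likelihood with known variance, the posterior is Normal; its mode equals its mean, the precision-weighted average.
Prior precision 1/σ₀² = 1/9; data precision n/σ² = 32/4 = 8.
μ̂ = ((1/9)·11 + 8·11) / (1/9 + 8) = (803/9)/(73/9) = 11.0000.

μ̂_MAP = 11.0000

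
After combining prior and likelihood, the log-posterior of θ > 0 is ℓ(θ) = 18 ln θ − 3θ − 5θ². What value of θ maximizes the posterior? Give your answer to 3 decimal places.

ℓ'(θ) = 18/θ − 3 − 10θ. Setting this to zero and multiplying by θ: 10θ² + 3θ − 18 = 0.
θ = (−3 + √(3² + 4·10·18)) / (2·10) = (−3 + √729) / 20 = (−3 + 27)/20 = 6/5.
ℓ''(θ) = −18/θ² − 10 < 0, confirming a maximum.

θ̂_MAP = 1.200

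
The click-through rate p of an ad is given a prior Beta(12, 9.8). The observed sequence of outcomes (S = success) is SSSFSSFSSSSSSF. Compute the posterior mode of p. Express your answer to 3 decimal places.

p̂_MAP = 0.651

Prior: Beta(12, 9.8).
Data: 11 successes in 14 trials (from the sequence). The binomial likelihood contributes p^11(1−p)^3, so the posterior is Beta(12+11, 9.8+3) = Beta(23, 12.8).
For Beta(a, b) with a, b > 1 the mode is (a−1)/(a+b−2) = 22/33.8 ≈ 0.651.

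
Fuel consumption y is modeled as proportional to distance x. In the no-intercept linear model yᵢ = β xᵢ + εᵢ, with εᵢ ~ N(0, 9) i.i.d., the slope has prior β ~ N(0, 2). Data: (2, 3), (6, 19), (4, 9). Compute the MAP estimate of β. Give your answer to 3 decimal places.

log p(β | y) = −Σ(yᵢ − βxᵢ)²/(2·9) − β²/(2·2) + const.
Setting the derivative to zero: Σxᵢ(yᵢ − βxᵢ)/9 − β/2 = 0, so β = Σxᵢyᵢ / (Σxᵢ² + σ²/τ²).
Σxᵢyᵢ = 2·3 + 6·19 + 4·9 = 156; Σxᵢ² = 56; σ²/τ² = 4.5.
β̂_MAP = 156 / (56 + 4.5) = 156/60.5 ≈ 2.579.

β̂_MAP = 2.579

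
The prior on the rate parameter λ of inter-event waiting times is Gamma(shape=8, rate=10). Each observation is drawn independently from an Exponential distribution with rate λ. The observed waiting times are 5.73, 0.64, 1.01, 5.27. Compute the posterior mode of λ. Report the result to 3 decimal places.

λ̂_MAP = 0.486

The Exponential(rate=λ) likelihood is ∝ λ^n e^(−λΣtᵢ). Here n = 4 and Σtᵢ = 5.73 + 0.64 + 1.01 + 5.27 = 12.65.
Posterior ∝ λ^7e^(−10λ) · λ^4e^(−12.65λ) = λ^11e^(−22.65λ), i.e. Gamma(12, 22.65).
Mode = (a−1)/b = 11/22.65 ≈ 0.486.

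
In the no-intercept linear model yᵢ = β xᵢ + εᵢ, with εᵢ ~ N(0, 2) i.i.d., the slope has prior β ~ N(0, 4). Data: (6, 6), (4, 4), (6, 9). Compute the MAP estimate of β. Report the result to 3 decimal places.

β̂_MAP = 1.198

log p(β | y) = −Σ(yᵢ − βxᵢ)²/(2·2) − β²/(2·4) + const.
Setting the derivative to zero: Σxᵢ(yᵢ − βxᵢ)/2 − β/4 = 0, so β = Σxᵢyᵢ / (Σxᵢ² + σ²/τ²).
Σxᵢyᵢ = 6·6 + 4·4 + 6·9 = 106; Σxᵢ² = 88; σ²/τ² = 0.5.
β̂_MAP = 106 / (88 + 0.5) = 106/88.5 ≈ 1.198.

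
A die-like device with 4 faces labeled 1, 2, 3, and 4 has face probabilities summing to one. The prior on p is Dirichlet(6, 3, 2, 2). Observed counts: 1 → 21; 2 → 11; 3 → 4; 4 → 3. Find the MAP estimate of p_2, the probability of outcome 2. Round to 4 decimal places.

The posterior is Dirichlet(αᵢ + nᵢ) = Dirichlet(27, 14, 6, 5).
For a Dirichlet(a₁,…,a_K) with all aᵢ > 1, the mode has j-th component (aⱼ − 1)/(Σaᵢ − K).
Here Σaᵢ = 52 and K = 4, so p_2 = (14 − 1)/(52 − 4) = 13/48 ≈ 0.2708.

MAP estimate: 0.2708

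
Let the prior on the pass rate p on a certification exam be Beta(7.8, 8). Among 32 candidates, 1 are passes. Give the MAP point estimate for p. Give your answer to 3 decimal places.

p̂_MAP = 0.170

Prior: Beta(7.8, 8).
Data: 1 success in 32 trials. The binomial likelihood contributes p(1−p)^31, so the posterior is Beta(7.8+1, 8+31) = Beta(8.8, 39).
For Beta(a, b) with a, b > 1 the mode is (a−1)/(a+b−2) = 7.8/45.8 ≈ 0.170.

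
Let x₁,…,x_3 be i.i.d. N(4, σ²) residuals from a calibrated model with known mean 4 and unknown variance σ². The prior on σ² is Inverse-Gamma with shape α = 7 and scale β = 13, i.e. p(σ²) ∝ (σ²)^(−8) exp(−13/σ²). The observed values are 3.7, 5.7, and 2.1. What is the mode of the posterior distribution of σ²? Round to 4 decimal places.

σ̂²_MAP = 1.7153

Sum of squared deviations about the known mean: SS = (3.7−4)² + (5.7−4)² + (2.1−4)² = 6.59.
The Normal likelihood contributes (σ²)^(−n/2) exp(−SS/(2σ²)), so the posterior is Inverse-Gamma(α + n/2, β + SS/2) = Inverse-Gamma(8.5, 16.295).
The mode of Inverse-Gamma(a, b) is b/(a+1) = 16.295/9.5 ≈ 1.7153.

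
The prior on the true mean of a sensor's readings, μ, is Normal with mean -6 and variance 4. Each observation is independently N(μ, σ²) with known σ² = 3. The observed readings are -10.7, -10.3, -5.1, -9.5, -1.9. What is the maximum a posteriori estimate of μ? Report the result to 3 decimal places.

μ̂_MAP = -7.304

n = 5; x̄ = ((-10.7) + (-10.3) + (-5.1) + (-9.5) + (-1.9))/5 = -37.5/5 = -7.5.
For a Normal prior and Normal likelihood with known variance, the posterior is Normal; its mode equals its mean, the precision-weighted average.
Prior precision 1/σ₀² = 1/4 = 0.25; data precision n/σ² = 5/3.
μ̂ = (0.25·(-6) + (5/3)·(-7.5)) / (0.25 + 5/3) = (-14)/(23/12) = -168/23 ≈ -7.304.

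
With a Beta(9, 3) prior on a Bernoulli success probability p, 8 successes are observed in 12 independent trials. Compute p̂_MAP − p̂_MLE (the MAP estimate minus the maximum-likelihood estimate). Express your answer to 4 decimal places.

MAP − MLE = 0.0606

Posterior is Beta(17, 7); MAP = (17−1)/(24−2) = 16/22 ≈ 0.72727.
MLE ignores the prior: p̂_MLE = k/n = 8/12 ≈ 0.66667.
Difference = 16/22 − 8/12 = 2/33 ≈ 0.0606.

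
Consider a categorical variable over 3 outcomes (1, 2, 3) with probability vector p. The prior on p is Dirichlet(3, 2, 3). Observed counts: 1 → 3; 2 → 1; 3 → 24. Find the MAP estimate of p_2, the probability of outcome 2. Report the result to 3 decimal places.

The posterior is Dirichlet(αᵢ + nᵢ) = Dirichlet(6, 3, 27).
For a Dirichlet(a₁,…,a_K) with all aᵢ > 1, the mode has j-th component (aⱼ − 1)/(Σaᵢ − K).
Here Σaᵢ = 36 and K = 3, so p_2 = (3 − 1)/(36 − 3) = 2/33 ≈ 0.061.

MAP estimate: 0.061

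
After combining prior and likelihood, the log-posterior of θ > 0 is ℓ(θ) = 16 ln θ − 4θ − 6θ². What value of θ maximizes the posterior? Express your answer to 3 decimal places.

ℓ'(θ) = 16/θ − 4 − 12θ. Setting this to zero and multiplying by θ: 12θ² + 4θ − 16 = 0.
θ = (−4 + √(4² + 4·12·16)) / (2·12) = (−4 + √784) / 24 = (−4 + 28)/24 = 1.
ℓ''(θ) = −16/θ² − 12 < 0, confirming a maximum.

θ̂_MAP = 1.000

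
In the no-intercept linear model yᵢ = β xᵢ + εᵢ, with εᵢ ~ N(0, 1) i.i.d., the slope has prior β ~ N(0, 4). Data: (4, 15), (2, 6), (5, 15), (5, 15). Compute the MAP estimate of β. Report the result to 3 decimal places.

β̂_MAP = 3.160

log p(β | y) = −Σ(yᵢ − βxᵢ)²/(2·1) − β²/(2·4) + const.
Setting the derivative to zero: Σxᵢ(yᵢ − βxᵢ)/1 − β/4 = 0, so β = Σxᵢyᵢ / (Σxᵢ² + σ²/τ²).
Σxᵢyᵢ = 4·15 + 2·6 + 5·15 + 5·15 = 222; Σxᵢ² = 70; σ²/τ² = 0.25.
β̂_MAP = 222 / (70 + 0.25) = 222/70.25 ≈ 3.160.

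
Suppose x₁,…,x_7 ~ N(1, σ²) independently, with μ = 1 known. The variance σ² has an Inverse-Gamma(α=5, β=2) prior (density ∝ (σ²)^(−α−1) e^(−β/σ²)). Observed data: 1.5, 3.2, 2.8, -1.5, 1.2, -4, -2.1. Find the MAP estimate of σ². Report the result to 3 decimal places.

Sum of squared deviations about the known mean: SS = (1.5−1)² + (3.2−1)² + (2.8−1)² + (-1.5−1)² + (1.2−1)² + (-4−1)² + (-2.1−1)² = 49.23.
The Normal likelihood contributes (σ²)^(−n/2) exp(−SS/(2σ²)), so the posterior is Inverse-Gamma(α + n/2, β + SS/2) = Inverse-Gamma(8.5, 26.615).
The mode of Inverse-Gamma(a, b) is b/(a+1) = 26.615/9.5 ≈ 2.802.

σ̂²_MAP = 2.802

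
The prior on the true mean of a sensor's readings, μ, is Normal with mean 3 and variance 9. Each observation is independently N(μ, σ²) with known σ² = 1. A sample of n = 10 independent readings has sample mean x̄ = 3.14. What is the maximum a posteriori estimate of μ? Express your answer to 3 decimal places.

n = 10, x̄ = 3.14.
For a Normal prior and Normal likelihood with known variance, the posterior is Normal; its mode equals its mean, the precision-weighted average.
Prior precision 1/σ₀² = 1/9; data precision n/σ² = 10/1 = 10.
μ̂ = ((1/9)·3 + 10·3.14) / (1/9 + 10) = (476/15)/(91/9) = 204/65 ≈ 3.138.

μ̂_MAP = 3.138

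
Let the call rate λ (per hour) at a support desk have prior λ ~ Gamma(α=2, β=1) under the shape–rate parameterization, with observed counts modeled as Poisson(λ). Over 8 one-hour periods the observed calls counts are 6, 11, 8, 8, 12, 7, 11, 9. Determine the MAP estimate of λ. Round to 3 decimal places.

λ̂_MAP = 8.111

Σxᵢ = 6+11+8+8+12+7+11+9 = 72, with n = 8.
Posterior ∝ λe^(−1λ) · λ^72e^(−8λ) = λ^73e^(−9λ), i.e. Gamma(shape=74, rate=9).
The mode of a Gamma(a, b) with a ≥ 1 (shape–rate) is (a−1)/b = 73/9 ≈ 8.111.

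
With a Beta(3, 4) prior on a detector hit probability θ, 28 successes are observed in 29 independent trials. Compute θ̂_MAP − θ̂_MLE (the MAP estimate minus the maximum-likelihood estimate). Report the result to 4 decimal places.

MAP − MLE = -0.0832

Posterior is Beta(31, 5); MAP = (31−1)/(36−2) = 30/34 ≈ 0.88235.
MLE ignores the prior: θ̂_MLE = k/n = 28/29 ≈ 0.96552.
Difference = 30/34 − 28/29 = -41/493 ≈ -0.0832.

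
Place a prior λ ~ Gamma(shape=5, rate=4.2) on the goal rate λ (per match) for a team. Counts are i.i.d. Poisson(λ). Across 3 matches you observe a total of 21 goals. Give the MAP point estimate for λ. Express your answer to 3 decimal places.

Σxᵢ = 21, n = 3.
Posterior ∝ λ^4e^(−4.2λ) · λ^21e^(−3λ) = λ^25e^(−7.2λ), i.e. Gamma(shape=26, rate=7.2).
The mode of a Gamma(a, b) with a ≥ 1 (shape–rate) is (a−1)/b = 25/7.2 ≈ 3.472.

λ̂_MAP = 3.472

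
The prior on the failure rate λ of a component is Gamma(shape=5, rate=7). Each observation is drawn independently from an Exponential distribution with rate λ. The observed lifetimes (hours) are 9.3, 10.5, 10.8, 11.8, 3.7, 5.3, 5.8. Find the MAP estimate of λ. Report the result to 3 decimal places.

λ̂_MAP = 0.171

The Exponential(rate=λ) likelihood is ∝ λ^n e^(−λΣtᵢ). Here n = 7 and Σtᵢ = 9.3 + 10.5 + 10.8 + 11.8 + 3.7 + 5.3 + 5.8 = 57.2.
Posterior ∝ λ^4e^(−7λ) · λ^7e^(−57.2λ) = λ^11e^(−64.2λ), i.e. Gamma(12, 64.2).
Mode = (a−1)/b = 11/64.2 ≈ 0.171.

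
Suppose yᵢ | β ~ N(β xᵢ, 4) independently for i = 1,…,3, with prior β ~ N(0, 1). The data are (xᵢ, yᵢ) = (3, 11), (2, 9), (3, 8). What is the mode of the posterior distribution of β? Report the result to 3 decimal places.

β̂_MAP = 2.885

log p(β | y) = −Σ(yᵢ − βxᵢ)²/(2·4) − β²/(2·1) + const.
Setting the derivative to zero: Σxᵢ(yᵢ − βxᵢ)/4 − β/1 = 0, so β = Σxᵢyᵢ / (Σxᵢ² + σ²/τ²).
Σxᵢyᵢ = 3·11 + 2·9 + 3·8 = 75; Σxᵢ² = 22; σ²/τ² = 4.
β̂_MAP = 75 / (22 + 4) = 75/26 ≈ 2.885.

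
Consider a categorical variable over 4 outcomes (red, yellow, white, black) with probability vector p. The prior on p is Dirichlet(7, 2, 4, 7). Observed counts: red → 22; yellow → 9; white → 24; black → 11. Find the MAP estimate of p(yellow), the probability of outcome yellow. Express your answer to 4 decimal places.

MAP estimate of p(yellow) = 0.1220

The posterior is Dirichlet(αᵢ + nᵢ) = Dirichlet(29, 11, 28, 18).
For a Dirichlet(a₁,…,a_K) with all aᵢ > 1, the mode has j-th component (aⱼ − 1)/(Σaᵢ − K).
Here Σaᵢ = 86 and K = 4, so p(yellow) = (11 − 1)/(86 − 4) = 10/82 ≈ 0.1220.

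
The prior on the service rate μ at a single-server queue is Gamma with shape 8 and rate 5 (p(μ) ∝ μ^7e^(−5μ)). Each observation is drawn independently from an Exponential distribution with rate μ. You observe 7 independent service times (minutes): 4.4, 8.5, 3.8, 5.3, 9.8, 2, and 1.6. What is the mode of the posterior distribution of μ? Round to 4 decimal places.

μ̂_MAP = 0.3465

The Exponential(rate=μ) likelihood is ∝ μ^n e^(−μΣtᵢ). Here n = 7 and Σtᵢ = 4.4 + 8.5 + 3.8 + 5.3 + 9.8 + 2 + 1.6 = 35.4.
Posterior ∝ μ^7e^(−5μ) · μ^7e^(−35.4μ) = μ^14e^(−40.4μ), i.e. Gamma(15, 40.4).
Mode = (a−1)/b = 14/40.4 ≈ 0.3465.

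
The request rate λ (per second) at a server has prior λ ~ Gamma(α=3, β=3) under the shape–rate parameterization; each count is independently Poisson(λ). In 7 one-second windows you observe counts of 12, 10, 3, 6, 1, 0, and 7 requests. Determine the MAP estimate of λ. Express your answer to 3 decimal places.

Σxᵢ = 12+10+3+6+1+0+7 = 39, with n = 7.
Posterior ∝ λ^2e^(−3λ) · λ^39e^(−7λ) = λ^41e^(−10λ), i.e. Gamma(shape=42, rate=10).
The mode of a Gamma(a, b) with a ≥ 1 (shape–rate) is (a−1)/b = 41/10 ≈ 4.100.

λ̂_MAP = 4.100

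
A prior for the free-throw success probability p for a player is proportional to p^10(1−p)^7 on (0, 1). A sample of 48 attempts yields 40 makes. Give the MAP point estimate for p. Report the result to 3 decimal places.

The prior density ∝ p^10(1−p)^7 is the kernel of Beta(11, 8).
Data: 40 successes in 48 trials. The binomial likelihood contributes p^40(1−p)^8, so the posterior is Beta(11+40, 8+8) = Beta(51, 16).
For Beta(a, b) with a, b > 1 the mode is (a−1)/(a+b−2) = 50/65 ≈ 0.769.

p̂_MAP = 0.769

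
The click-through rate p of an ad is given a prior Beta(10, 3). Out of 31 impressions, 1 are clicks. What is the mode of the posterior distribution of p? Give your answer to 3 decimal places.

p̂_MAP = 0.238

Prior: Beta(10, 3).
Data: 1 success in 31 trials. The binomial likelihood contributes p(1−p)^30, so the posterior is Beta(10+1, 3+30) = Beta(11, 33).
For Beta(a, b) with a, b > 1 the mode is (a−1)/(a+b−2) = 10/42 ≈ 0.238.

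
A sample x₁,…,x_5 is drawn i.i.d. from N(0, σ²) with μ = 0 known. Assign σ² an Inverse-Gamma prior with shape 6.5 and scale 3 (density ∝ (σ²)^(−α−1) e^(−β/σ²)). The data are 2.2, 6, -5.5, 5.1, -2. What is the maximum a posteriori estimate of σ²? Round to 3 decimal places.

σ̂²_MAP = 5.355

Sum of squared deviations about the known mean: SS = (2.2−0)² + (6−0)² + (-5.5−0)² + (5.1−0)² + (-2−0)² = 101.1.
The Normal likelihood contributes (σ²)^(−n/2) exp(−SS/(2σ²)), so the posterior is Inverse-Gamma(α + n/2, β + SS/2) = Inverse-Gamma(9, 53.55).
The mode of Inverse-Gamma(a, b) is b/(a+1) = 53.55/10 ≈ 5.355.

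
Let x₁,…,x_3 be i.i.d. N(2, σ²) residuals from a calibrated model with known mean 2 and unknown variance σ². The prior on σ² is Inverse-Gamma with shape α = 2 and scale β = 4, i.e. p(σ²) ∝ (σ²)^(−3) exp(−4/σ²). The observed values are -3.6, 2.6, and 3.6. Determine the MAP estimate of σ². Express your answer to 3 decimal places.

σ̂²_MAP = 4.698

Sum of squared deviations about the known mean: SS = (-3.6−2)² + (2.6−2)² + (3.6−2)² = 34.28.
The Normal likelihood contributes (σ²)^(−n/2) exp(−SS/(2σ²)), so the posterior is Inverse-Gamma(α + n/2, β + SS/2) = Inverse-Gamma(3.5, 21.14).
The mode of Inverse-Gamma(a, b) is b/(a+1) = 21.14/4.5 ≈ 4.698.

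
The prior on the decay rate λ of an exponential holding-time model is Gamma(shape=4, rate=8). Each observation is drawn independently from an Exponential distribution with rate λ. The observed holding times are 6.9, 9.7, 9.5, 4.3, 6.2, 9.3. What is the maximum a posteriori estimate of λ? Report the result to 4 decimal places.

λ̂_MAP = 0.1670

The Exponential(rate=λ) likelihood is ∝ λ^n e^(−λΣtᵢ). Here n = 6 and Σtᵢ = 6.9 + 9.7 + 9.5 + 4.3 + 6.2 + 9.3 = 45.9.
Posterior ∝ λ^3e^(−8λ) · λ^6e^(−45.9λ) = λ^9e^(−53.9λ), i.e. Gamma(10, 53.9).
Mode = (a−1)/b = 9/53.9 ≈ 0.1670.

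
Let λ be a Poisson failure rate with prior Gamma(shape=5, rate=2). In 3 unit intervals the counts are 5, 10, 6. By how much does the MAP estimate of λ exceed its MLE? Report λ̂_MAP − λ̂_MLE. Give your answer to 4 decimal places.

MAP − MLE = -2.0000

Σxᵢ = 21. Posterior is Gamma(26, 5); MAP = (26−1)/5 = 25/5 ≈ 5.00000.
MLE = x̄ = 21/3 ≈ 7.00000.
Difference = 25/5 − 21/3 = -2 ≈ -2.0000.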